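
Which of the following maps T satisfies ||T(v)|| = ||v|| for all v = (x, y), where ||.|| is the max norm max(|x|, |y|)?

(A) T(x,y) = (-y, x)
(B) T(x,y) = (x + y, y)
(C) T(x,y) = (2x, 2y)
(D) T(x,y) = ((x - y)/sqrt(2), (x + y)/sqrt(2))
A

A transformation preserves a norm if ||T(v)|| = ||v|| for every v; a single vector where the norm changes rules an option out.

(A) T(x,y) = (-y, x): preserves the norm -- it only permutes the coordinates and/or flips signs, which leaves max(|x|, |y|) unchanged.
(B) T(x,y) = (x + y, y): v = (1, 1) has norm max(|1|, |1|) = 1, but T(v) = (2, 1) has norm 2 -- not preserved.
(C) T(x,y) = (2x, 2y): v = (1, 0) has norm max(|1|, |0|) = 1, but T(v) = (2, 0) has norm 2 -- not preserved.
(D) T(x,y) = ((x - y)/sqrt(2), (x + y)/sqrt(2)): v = (1, 0) has norm max(|1|, |0|) = 1, but T(v) = (sqrt(2)/2, sqrt(2)/2) has norm sqrt(2)/2 -- not preserved.

Therefore the answer is (A).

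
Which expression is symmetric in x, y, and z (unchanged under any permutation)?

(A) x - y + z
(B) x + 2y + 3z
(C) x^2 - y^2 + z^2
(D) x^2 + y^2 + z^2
D

A symmetric expression is unchanged when the variables are permuted; here the transformation to test is the swap (x, y) -> (y, x).
A symmetric expression must survive every permutation; the single swap x <-> y already eliminates the distractors, and the keyed expression is also unchanged by x <-> z and y <-> z (each variable enters it in exactly the same way).
Substitute the transformed coordinates into each option and compare with the original:
(A) x - y + z  ->  (y) - (x) + z = -x + y + z   [differs from x - y + z: not invariant]
(B) x + 2y + 3z  ->  (y) + 2(x) + 3z = 2x + y + 3z   [differs from x + 2y + 3z: not invariant]
(C) x^2 - y^2 + z^2  ->  (y)^2 - (x)^2 + z^2 = -x^2 + y^2 + z^2   [differs from x^2 - y^2 + z^2: not invariant]
(D) x^2 + y^2 + z^2  ->  (y)^2 + (x)^2 + z^2 = x^2 + y^2 + z^2   [equals x^2 + y^2 + z^2: invariant]

Only option (D), x^2 + y^2 + z^2, is unchanged by the transformation.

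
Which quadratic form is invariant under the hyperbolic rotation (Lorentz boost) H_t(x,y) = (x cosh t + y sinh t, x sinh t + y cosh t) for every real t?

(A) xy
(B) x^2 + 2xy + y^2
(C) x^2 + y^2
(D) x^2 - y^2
D

Write x' = x cosh t + y sinh t, y' = x sinh t + y cosh t and substitute into each option:
(A) xy: (x cosh t + y sinh t)(x sinh t + y cosh t) = xy(cosh^2 t + sinh^2 t) + (x^2 + y^2) sinh t cosh t = xy cosh 2t + (x^2 + y^2)(sinh 2t)/2   [not invariant for t != 0]
(B) x^2 + 2xy + y^2: (x' + y')^2 with x' + y' = (x + y)(cosh t + sinh t) = (x + y)e^t, so it becomes (x + y)^2 e^(2t)   [not invariant for t != 0]
(C) x^2 + y^2: (x cosh t + y sinh t)^2 + (x sinh t + y cosh t)^2 = (x^2 + y^2)(cosh^2 t + sinh^2 t) + 4xy sinh t cosh t = (x^2 + y^2) cosh 2t + 2xy sinh 2t   [not invariant for t != 0]
(D) x^2 - y^2: (x cosh t + y sinh t)^2 - (x sinh t + y cosh t)^2 = x^2(cosh^2 t - sinh^2 t) + 2xy(cosh t sinh t - sinh t cosh t) + y^2(sinh^2 t - cosh^2 t) = x^2 - y^2   [invariant, using cosh^2 t - sinh^2 t = 1]

Only (D) x^2 - y^2 is unchanged; it is the Minkowski form preserved by Lorentz boosts, just as x^2 + y^2 is preserved by ordinary rotations.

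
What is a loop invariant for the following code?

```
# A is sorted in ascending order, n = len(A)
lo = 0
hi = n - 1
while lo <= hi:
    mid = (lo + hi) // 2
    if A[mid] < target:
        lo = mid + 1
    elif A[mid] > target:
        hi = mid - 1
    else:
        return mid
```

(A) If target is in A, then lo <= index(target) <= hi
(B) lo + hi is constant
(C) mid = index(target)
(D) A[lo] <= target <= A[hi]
A

A loop invariant must hold before the first iteration and be re-established by every execution of the body.

(A) If target is in A, then lo <= index(target) <= hi: Before the loop [lo, hi] = [0, n-1] covers every index. When A[mid] < target, sortedness puts target strictly to the right of mid, so setting lo = mid + 1 keeps index(target) in [lo, hi]; symmetrically for hi = mid - 1. Hence 'if target is in A then lo <= index(target) <= hi' holds after every iteration, and when lo > hi it proves target is absent.

The other options fail:
(B) lo + hi is constant: each iteration moves exactly one of lo, hi, so lo + hi changes (e.g. 0 + (n-1) becomes (mid+1) + (n-1)).
(C) mid = index(target): mid is just the current probe; it equals index(target) only on the iteration that returns.
(D) A[lo] <= target <= A[hi]: fails when target is not in A (e.g. target < A[0] already violates it before the loop), so it is not maintained in general.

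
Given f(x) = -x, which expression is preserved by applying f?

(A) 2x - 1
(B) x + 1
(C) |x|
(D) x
C

For f(x) = -x:
Applying f replaces x by -x. Since |-x| = |x|, the absolute value is unchanged by f, whereas x -> -x, 2x - 1 -> -2x - 1 and x + 1 -> -x + 1 all change.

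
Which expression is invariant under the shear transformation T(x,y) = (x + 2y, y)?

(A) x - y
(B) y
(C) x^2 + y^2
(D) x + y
B

Under the shear T(x,y) = (x + 2y, y):
Substitute the transformed coordinates into each option and compare with the original:
(A) x - y  ->  (x + 2y) - (y) = x + y   [differs from x - y: not invariant]
(B) y  ->  (y) = y   [equals y: invariant]
(C) x^2 + y^2  ->  (x + 2y)^2 + (y)^2 = x^2 + 4xy + 5y^2   [differs from x^2 + y^2: not invariant]
(D) x + y  ->  (x + 2y) + (y) = x + 3y   [differs from x + y: not invariant]

Only option (B), y, is unchanged by the transformation.
A horizontal shear moves points parallel to the x-axis, so the y-coordinate (and any function of y alone) is unchanged.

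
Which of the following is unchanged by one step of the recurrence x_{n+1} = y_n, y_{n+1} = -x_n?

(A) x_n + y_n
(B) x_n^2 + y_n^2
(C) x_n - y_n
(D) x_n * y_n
B

For the recurrence x_{n+1} = y_n, y_{n+1} = -x_n:

x_{n+1}^2 + y_{n+1}^2 = y_n^2 + (-x_n)^2 = x_n^2 + y_n^2
The sum of squares is conserved (like energy in a harmonic oscillator).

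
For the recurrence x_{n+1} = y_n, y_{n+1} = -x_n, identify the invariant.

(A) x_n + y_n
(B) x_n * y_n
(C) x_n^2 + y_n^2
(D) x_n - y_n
C

For the recurrence x_{n+1} = y_n, y_{n+1} = -x_n:

x_{n+1}^2 + y_{n+1}^2 = y_n^2 + (-x_n)^2 = x_n^2 + y_n^2
The sum of squares is conserved (like energy in a harmonic oscillator).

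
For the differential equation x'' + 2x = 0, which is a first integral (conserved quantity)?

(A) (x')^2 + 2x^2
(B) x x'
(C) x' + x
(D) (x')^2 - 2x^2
A

A first integral I satisfies dI/dt = 0 along every solution. Differentiate each option and use the equation of motion:
(A) d/dt[(x')^2 + 2x^2] = 2x'x'' + 4x x' = 2x'(-2x) + 4x x' = 0
(B) d/dt[x x'] = (x')^2 + x x'' = (x')^2 - 2x^2, not identically 0
(C) d/dt[x' + x] = x'' + x' = -2x + x', not identically 0
(D) d/dt[(x')^2 - 2x^2] = 2x'x'' - 4x x' = -8x x', not identically 0

Only (A) has zero time-derivative. So the energy-like quantity (x')^2 + 2x^2 is the first integral.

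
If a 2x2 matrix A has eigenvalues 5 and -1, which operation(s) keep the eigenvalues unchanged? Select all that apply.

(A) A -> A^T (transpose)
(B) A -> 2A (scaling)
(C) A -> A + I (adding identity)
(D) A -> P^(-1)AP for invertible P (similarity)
A and D

Eigenvalues are preserved by:
1. Similarity transformations: A -> P^(-1)AP (same characteristic polynomial)
2. Transpose: A^T has the same eigenvalues as A

Eigenvalues are NOT preserved by:
- Adding identity: eigenvalues become 5+1, -1+1
- Scaling: eigenvalues become 10, -2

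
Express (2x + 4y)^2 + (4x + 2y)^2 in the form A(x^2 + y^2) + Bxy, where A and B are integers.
20(x^2 + y^2) + 32xy

Expanding: (2x + 4y)^2 = 4x^2 + 16xy + 16y^2
(4x + 2y)^2 = 16x^2 + 16xy + 4y^2
Sum = (4+16)(x^2+y^2) + 32xy = 20(x^2 + y^2) + 32xy
This is symmetric in x and y.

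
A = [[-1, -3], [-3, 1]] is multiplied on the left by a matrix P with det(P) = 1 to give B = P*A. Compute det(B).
-10

By the multiplicative property of determinants, det(B) = det(P*A) = det(P) * det(A) = det(A),
so the determinant is invariant under multiplication by any determinant-1 matrix; we just need det(A).

det(A) = (-1)(1) - (-3)(-3) = -1 - 9 = -10

Therefore det(B) = 1 * (-10) = -10.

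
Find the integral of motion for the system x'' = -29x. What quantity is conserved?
E = (x')^2 + 29x^2

Multiply the equation by x':
x' * x'' = -29x * x'
The left side is d/dt[(x')^2/2] and the right side is d/dt[-29x^2/2], so
d/dt[(x')^2/2 + 29x^2/2] = 0, i.e. (x')^2/2 + 29x^2/2 = constant.
Multiplying by 2, the integral of motion is E = (x')^2 + 29x^2.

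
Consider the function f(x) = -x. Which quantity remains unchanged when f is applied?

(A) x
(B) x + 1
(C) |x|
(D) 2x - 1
C

For f(x) = -x:
Applying f replaces x by -x. Since |-x| = |x|, the absolute value is unchanged by f, whereas x -> -x, 2x - 1 -> -2x - 1 and x + 1 -> -x + 1 all change.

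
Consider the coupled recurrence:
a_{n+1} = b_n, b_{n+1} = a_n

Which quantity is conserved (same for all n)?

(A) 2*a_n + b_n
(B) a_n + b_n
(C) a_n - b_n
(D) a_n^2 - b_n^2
B

Replace a_n by a_{n+1} = b_n and b_n by b_{n+1} = a_n in each option and simplify:
(A) 2*a_n + b_n  ->  2*(b_n) + (a_n) = a_n + 2*b_n   [not conserved]
(B) a_n + b_n  ->  (b_n) + (a_n) = a_n + b_n   [conserved]
(C) a_n - b_n  ->  (b_n) - (a_n) = -a_n + b_n   [not conserved]
(D) a_n^2 - b_n^2  ->  (b_n)^2 - (a_n)^2 = -a_n^2 + b_n^2   [not conserved]

Only (B) a_n + b_n returns to itself after one step, so it is the conserved quantity.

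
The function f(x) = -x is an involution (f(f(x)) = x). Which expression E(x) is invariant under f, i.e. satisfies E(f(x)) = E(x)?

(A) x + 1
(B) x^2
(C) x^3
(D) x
B

Replace x by f(x) = -x in each option and simplify. As a quick numerical cross-check, also compare E(4) with E(f(4)) = E(-4).

(A) x + 1  ->  (-x) + 1 = 1 - x; check: E(4) = 5 but E(-4) = -3.   [not invariant]
(B) x^2  ->  (-x)^2, which simplifies back to x^2; check: E(4) = 16, E(-4) = 16.   [invariant]
(C) x^3  ->  (-x)^3 = -x^3; check: E(4) = 64 but E(-4) = -64.   [not invariant]
(D) x  ->  (-x) = -x; check: E(4) = 4 but E(-4) = -4.   [not invariant]

Only (B) is unchanged. E is symmetric under swapping x with f(x) = -x, which is exactly what an involution does.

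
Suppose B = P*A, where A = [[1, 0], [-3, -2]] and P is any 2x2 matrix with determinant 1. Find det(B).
-2

By the multiplicative property of determinants, det(B) = det(P*A) = det(P) * det(A) = det(A),
so the determinant is invariant under multiplication by any determinant-1 matrix; we just need det(A).

det(A) = (1)(-2) - (0)(-3) = -2 - 0 = -2

Therefore det(B) = 1 * (-2) = -2.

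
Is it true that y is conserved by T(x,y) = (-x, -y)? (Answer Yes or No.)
No

Substitute T(x,y) = (-x, -y) into the expression and compare with the original.

Original: y
After applying T: (-y) = -y

This differs from the original y (difference: -2y), so the expression is NOT invariant.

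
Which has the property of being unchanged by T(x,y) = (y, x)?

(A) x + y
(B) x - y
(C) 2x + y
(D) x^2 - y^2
A

An expression E(x,y) is invariant under T if E(T(x,y)) = E(x,y). Here T(x,y) = (y, x).
Substitute the transformed coordinates into each option and compare with the original:
(A) x + y  ->  (y) + (x) = x + y   [equals x + y: invariant]
(B) x - y  ->  (y) - (x) = -x + y   [differs from x - y: not invariant]
(C) 2x + y  ->  2(y) + (x) = x + 2y   [differs from 2x + y: not invariant]
(D) x^2 - y^2  ->  (y)^2 - (x)^2 = -x^2 + y^2   [differs from x^2 - y^2: not invariant]

Only option (A), x + y, is unchanged by the transformation.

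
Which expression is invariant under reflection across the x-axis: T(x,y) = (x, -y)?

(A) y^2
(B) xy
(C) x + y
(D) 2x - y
A

The map is reflection across the x-axis: T(x,y) = (x, -y).
Substitute the transformed coordinates into each option and compare with the original:
(A) y^2  ->  (-y)^2 = y^2   [equals y^2: invariant]
(B) xy  ->  (x)(-y) = -xy   [differs from xy: not invariant]
(C) x + y  ->  (x) + (-y) = x - y   [differs from x + y: not invariant]
(D) 2x - y  ->  2(x) - (-y) = 2x + y   [differs from 2x - y: not invariant]

Only option (A), y^2, is unchanged by the transformation.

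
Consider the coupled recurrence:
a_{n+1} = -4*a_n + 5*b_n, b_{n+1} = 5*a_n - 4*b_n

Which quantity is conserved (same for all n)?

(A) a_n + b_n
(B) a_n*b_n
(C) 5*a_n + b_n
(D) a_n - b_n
A

Replace a_n by a_{n+1} = -4*a_n + 5*b_n and b_n by b_{n+1} = 5*a_n - 4*b_n in each option and simplify:
(A) a_n + b_n  ->  (-4*a_n + 5*b_n) + (5*a_n - 4*b_n) = a_n + b_n   [conserved]
(B) a_n*b_n  ->  (-4*a_n + 5*b_n)*(5*a_n - 4*b_n) = -20*a_n^2 + 41*a_n*b_n - 20*b_n^2   [not conserved]
(C) 5*a_n + b_n  ->  5*(-4*a_n + 5*b_n) + (5*a_n - 4*b_n) = -15*a_n + 21*b_n   [not conserved]
(D) a_n - b_n  ->  (-4*a_n + 5*b_n) - (5*a_n - 4*b_n) = -9*a_n + 9*b_n   [not conserved]

Only (A) a_n + b_n returns to itself after one step, so it is the conserved quantity.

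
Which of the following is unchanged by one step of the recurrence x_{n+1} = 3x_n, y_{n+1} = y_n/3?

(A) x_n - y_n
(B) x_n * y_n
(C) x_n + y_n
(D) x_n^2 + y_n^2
B

For the recurrence x_{n+1} = 3x_n, y_{n+1} = y_n/3:

x_{n+1} * y_{n+1} = (3x_n) * (y_n/3) = x_n * y_n
The product is conserved.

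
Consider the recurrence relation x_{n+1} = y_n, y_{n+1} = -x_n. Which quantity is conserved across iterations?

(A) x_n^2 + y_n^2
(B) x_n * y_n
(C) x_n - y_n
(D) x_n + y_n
A

For the recurrence x_{n+1} = y_n, y_{n+1} = -x_n:

x_{n+1}^2 + y_{n+1}^2 = y_n^2 + (-x_n)^2 = x_n^2 + y_n^2
The sum of squares is conserved (like energy in a harmonic oscillator).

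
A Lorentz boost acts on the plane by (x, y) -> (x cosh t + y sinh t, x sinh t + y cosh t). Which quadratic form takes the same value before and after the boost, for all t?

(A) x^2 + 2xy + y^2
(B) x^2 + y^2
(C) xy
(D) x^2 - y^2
D

Write x' = x cosh t + y sinh t, y' = x sinh t + y cosh t and substitute into each option:
(A) x^2 + 2xy + y^2: (x' + y')^2 with x' + y' = (x + y)(cosh t + sinh t) = (x + y)e^t, so it becomes (x + y)^2 e^(2t)   [not invariant for t != 0]
(B) x^2 + y^2: (x cosh t + y sinh t)^2 + (x sinh t + y cosh t)^2 = (x^2 + y^2)(cosh^2 t + sinh^2 t) + 4xy sinh t cosh t = (x^2 + y^2) cosh 2t + 2xy sinh 2t   [not invariant for t != 0]
(C) xy: (x cosh t + y sinh t)(x sinh t + y cosh t) = xy(cosh^2 t + sinh^2 t) + (x^2 + y^2) sinh t cosh t = xy cosh 2t + (x^2 + y^2)(sinh 2t)/2   [not invariant for t != 0]
(D) x^2 - y^2: (x cosh t + y sinh t)^2 - (x sinh t + y cosh t)^2 = x^2(cosh^2 t - sinh^2 t) + 2xy(cosh t sinh t - sinh t cosh t) + y^2(sinh^2 t - cosh^2 t) = x^2 - y^2   [invariant, using cosh^2 t - sinh^2 t = 1]

Only (D) x^2 - y^2 is unchanged; it is the Minkowski form preserved by Lorentz boosts, just as x^2 + y^2 is preserved by ordinary rotations.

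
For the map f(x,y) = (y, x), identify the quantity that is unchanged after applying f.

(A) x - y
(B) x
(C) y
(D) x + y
D

For f(x,y) = (y, x):
After applying f: x' = y, y' = x. So x' + y' = y + x = x + y.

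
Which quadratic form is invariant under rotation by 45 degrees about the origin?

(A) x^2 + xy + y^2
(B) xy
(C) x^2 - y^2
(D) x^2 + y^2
D

Rotation by 45 degrees sends (x, y) to (sqrt(2)x/2 - sqrt(2)y/2, sqrt(2)x/2 + sqrt(2)y/2).
Substitute the transformed coordinates into each option and compare with the original:
(A) x^2 + xy + y^2  ->  (sqrt(2)x/2 - sqrt(2)y/2)^2 + (sqrt(2)x/2 - sqrt(2)y/2)(sqrt(2)x/2 + sqrt(2)y/2) + (sqrt(2)x/2 + sqrt(2)y/2)^2 = 3x^2/2 + y^2/2   [differs from x^2 + xy + y^2: not invariant]
(B) xy  ->  (sqrt(2)x/2 - sqrt(2)y/2)(sqrt(2)x/2 + sqrt(2)y/2) = x^2/2 - y^2/2   [differs from xy: not invariant]
(C) x^2 - y^2  ->  (sqrt(2)x/2 - sqrt(2)y/2)^2 - (sqrt(2)x/2 + sqrt(2)y/2)^2 = -2xy   [differs from x^2 - y^2: not invariant]
(D) x^2 + y^2  ->  (sqrt(2)x/2 - sqrt(2)y/2)^2 + (sqrt(2)x/2 + sqrt(2)y/2)^2 = x^2 + y^2   [equals x^2 + y^2: invariant]

Only option (D), x^2 + y^2, is unchanged by the transformation.
x^2 + y^2 is the squared distance from the origin, which rotations preserve.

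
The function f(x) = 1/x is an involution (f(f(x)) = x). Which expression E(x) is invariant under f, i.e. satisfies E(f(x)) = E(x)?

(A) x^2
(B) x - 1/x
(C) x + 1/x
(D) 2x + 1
C

Replace x by f(x) = 1/x in each option and simplify. As a quick numerical cross-check, also compare E(4) with E(f(4)) = E(1/4).

(A) x^2  ->  (1/x)^2 = x^(-2); check: E(4) = 16 but E(1/4) = 1/16.   [not invariant]
(B) x - 1/x  ->  (1/x) - 1/(1/x) = -x + 1/x; check: E(4) = 15/4 but E(1/4) = -15/4.   [not invariant]
(C) x + 1/x  ->  (1/x) + 1/(1/x), which simplifies back to x + 1/x; check: E(4) = 17/4, E(1/4) = 17/4.   [invariant]
(D) 2x + 1  ->  2(1/x) + 1 = (x + 2)/x; check: E(4) = 9 but E(1/4) = 3/2.   [not invariant]

Only (C) is unchanged. E is symmetric under swapping x with f(x) = 1/x, which is exactly what an involution does.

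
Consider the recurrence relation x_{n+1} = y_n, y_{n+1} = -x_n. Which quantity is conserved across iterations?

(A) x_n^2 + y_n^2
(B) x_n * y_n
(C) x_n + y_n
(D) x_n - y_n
A

For the recurrence x_{n+1} = y_n, y_{n+1} = -x_n:

x_{n+1}^2 + y_{n+1}^2 = y_n^2 + (-x_n)^2 = x_n^2 + y_n^2
The sum of squares is conserved (like energy in a harmonic oscillator).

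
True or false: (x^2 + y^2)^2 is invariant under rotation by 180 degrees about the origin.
True

Applying rotation by 180 degrees: x' = x*cos(180 degrees) - y*sin(180 degrees) = -x, y' = x*sin(180 degrees) + y*cos(180 degrees) = -y

Substituting into (x^2 + y^2)^2:
((-x)^2 + (-y)^2)^2
= x^4 + 2x^2y^2 + y^4 = (x^2 + y^2)^2

This equals the original expression (x^2 + y^2)^2, so it IS invariant.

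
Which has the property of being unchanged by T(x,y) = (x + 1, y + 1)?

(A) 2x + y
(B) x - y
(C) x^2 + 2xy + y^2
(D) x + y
B

An expression E(x,y) is invariant under T if E(T(x,y)) = E(x,y). Here T(x,y) = (x + 1, y + 1).
Substitute the transformed coordinates into each option and compare with the original:
(A) 2x + y  ->  2(x + 1) + (y + 1) = 2x + y + 3   [differs from 2x + y: not invariant]
(B) x - y  ->  (x + 1) - (y + 1) = x - y   [equals x - y: invariant]
(C) x^2 + 2xy + y^2  ->  (x + 1)^2 + 2(x + 1)(y + 1) + (y + 1)^2 = x^2 + 2xy + 4x + y^2 + 4y + 4   [differs from x^2 + 2xy + y^2: not invariant]
(D) x + y  ->  (x + 1) + (y + 1) = x + y + 2   [differs from x + y: not invariant]

Only option (B), x - y, is unchanged by the transformation.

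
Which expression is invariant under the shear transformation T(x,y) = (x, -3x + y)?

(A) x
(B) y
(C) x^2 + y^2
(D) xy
A

Under the shear T(x,y) = (x, -3x + y):
Substitute the transformed coordinates into each option and compare with the original:
(A) x  ->  (x) = x   [equals x: invariant]
(B) y  ->  (-3x + y) = -3x + y   [differs from y: not invariant]
(C) x^2 + y^2  ->  (x)^2 + (-3x + y)^2 = 10x^2 - 6xy + y^2   [differs from x^2 + y^2: not invariant]
(D) xy  ->  (x)(-3x + y) = -3x^2 + xy   [differs from xy: not invariant]

Only option (A), x, is unchanged by the transformation.
A vertical shear moves points parallel to the y-axis, so the x-coordinate (and any function of x alone) is unchanged.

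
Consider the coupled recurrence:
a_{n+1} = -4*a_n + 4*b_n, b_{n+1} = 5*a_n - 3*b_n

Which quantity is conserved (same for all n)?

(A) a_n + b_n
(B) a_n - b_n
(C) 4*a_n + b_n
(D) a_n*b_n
A

Replace a_n by a_{n+1} = -4*a_n + 4*b_n and b_n by b_{n+1} = 5*a_n - 3*b_n in each option and simplify:
(A) a_n + b_n  ->  (-4*a_n + 4*b_n) + (5*a_n - 3*b_n) = a_n + b_n   [conserved]
(B) a_n - b_n  ->  (-4*a_n + 4*b_n) - (5*a_n - 3*b_n) = -9*a_n + 7*b_n   [not conserved]
(C) 4*a_n + b_n  ->  4*(-4*a_n + 4*b_n) + (5*a_n - 3*b_n) = -11*a_n + 13*b_n   [not conserved]
(D) a_n*b_n  ->  (-4*a_n + 4*b_n)*(5*a_n - 3*b_n) = -20*a_n^2 + 32*a_n*b_n - 12*b_n^2   [not conserved]

Only (A) a_n + b_n returns to itself after one step, so it is the conserved quantity.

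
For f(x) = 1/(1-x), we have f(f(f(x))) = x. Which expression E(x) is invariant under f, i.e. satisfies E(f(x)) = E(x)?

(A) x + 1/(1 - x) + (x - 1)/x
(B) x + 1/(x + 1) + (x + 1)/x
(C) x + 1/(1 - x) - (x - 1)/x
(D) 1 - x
A

Replace x by f(x) = 1/(1 - x) in each option and simplify. As a quick numerical cross-check, also compare E(5) with E(f(5)) = E(-1/4).

(A) x + 1/(1 - x) + (x - 1)/x  ->  (1/(1 - x)) + 1/(1 - (1/(1 - x))) + ((1/(1 - x)) - 1)/(1/(1 - x)), which simplifies back to x + 1/(1 - x) + (x - 1)/x; check: E(5) = 111/20, E(-1/4) = 111/20.   [invariant]
(B) x + 1/(x + 1) + (x + 1)/x  ->  (1/(1 - x)) + 1/((1/(1 - x)) + 1) + ((1/(1 - x)) + 1)/(1/(1 - x)) = (-x^3 + 6x^2 - 11x + 7)/(x^2 - 3x + 2); check: E(5) = 191/30 but E(-1/4) = -23/12.   [not invariant]
(C) x + 1/(1 - x) - (x - 1)/x  ->  (1/(1 - x)) + 1/(1 - (1/(1 - x))) - ((1/(1 - x)) - 1)/(1/(1 - x)) = (x^2(1 - x) - x + (x - 1)^2)/(x(x - 1)); check: E(5) = 79/20 but E(-1/4) = -89/20.   [not invariant]
(D) 1 - x  ->  1 - (1/(1 - x)) = x/(x - 1); check: E(5) = -4 but E(-1/4) = 5/4.   [not invariant]

Only (A) is unchanged. Indeed f(f(x)) = 1/(1 - 1/(1-x)) = (1-x)/(-x) = (x-1)/x, so E(x) = x + f(x) + f(f(x)) is the sum over the whole 3-cycle; applying f just permutes the three terms cyclically (x -> f(x) -> f(f(x)) -> x), leaving the sum unchanged.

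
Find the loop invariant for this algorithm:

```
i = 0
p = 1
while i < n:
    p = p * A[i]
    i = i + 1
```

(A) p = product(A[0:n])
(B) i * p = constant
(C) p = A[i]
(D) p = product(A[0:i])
D

A loop invariant must hold before the first iteration and be re-established by every execution of the body.

(D) p = product(A[0:i]): Initially i = 0 and p = 1 = product of the empty slice A[0:0]. If p = product(A[0:i]) holds at the top of an iteration, the body sets p to product(A[0:i]) * A[i] = product(A[0:i+1]) and then i to i+1, so the property is restored. At exit i = n, giving p = product(A[0:n]).

The other options fail:
(A) p = product(A[0:n]): false before the loop (p = 1, not the full product) -- it only becomes true at exit.
(B) i * p = constant: initially i * p = 0, but after one iteration it is 1 * A[0], which is nonzero in general.
(C) p = A[i]: after the first iteration p = A[0] but i = 1; in general p is a product of several elements, not a single one.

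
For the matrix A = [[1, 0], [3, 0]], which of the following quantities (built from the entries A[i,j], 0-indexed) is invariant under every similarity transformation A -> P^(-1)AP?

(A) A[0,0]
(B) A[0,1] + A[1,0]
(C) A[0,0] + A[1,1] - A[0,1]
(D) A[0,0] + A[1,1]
D

A[0,0] + A[1,1] is the trace of A. By the cyclic property of the trace, tr(P^(-1)AP) = tr(APP^(-1)) = tr(A), so it is the same for every matrix similar to A.

The other combinations are not similarity invariants. For example, take P = [[1, 1], [0, 1]] (det P = 1), so P^(-1) = [[1, -1], [0, 1]] and
B = P^(-1)AP = [[-2, -2], [3, 3]].
Evaluating each option on A and on B:
(A) A[0,0]: 1 for A, -2 for B -> changes
(B) A[0,1] + A[1,0]: 3 for A, 1 for B -> changes
(C) A[0,0] + A[1,1] - A[0,1]: 1 for A, 3 for B -> changes
(D) A[0,0] + A[1,1]: 1 for A, 1 for B -> unchanged

Only (D) A[0,0] + A[1,1] = 1 survives (and it does so for every P, not just this one), so it is the invariant.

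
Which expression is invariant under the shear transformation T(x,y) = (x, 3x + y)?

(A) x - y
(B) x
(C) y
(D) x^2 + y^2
B

Under the shear T(x,y) = (x, 3x + y):
Substitute the transformed coordinates into each option and compare with the original:
(A) x - y  ->  (x) - (3x + y) = -2x - y   [differs from x - y: not invariant]
(B) x  ->  (x) = x   [equals x: invariant]
(C) y  ->  (3x + y) = 3x + y   [differs from y: not invariant]
(D) x^2 + y^2  ->  (x)^2 + (3x + y)^2 = 10x^2 + 6xy + y^2   [differs from x^2 + y^2: not invariant]

Only option (B), x, is unchanged by the transformation.
A vertical shear moves points parallel to the y-axis, so the x-coordinate (and any function of x alone) is unchanged.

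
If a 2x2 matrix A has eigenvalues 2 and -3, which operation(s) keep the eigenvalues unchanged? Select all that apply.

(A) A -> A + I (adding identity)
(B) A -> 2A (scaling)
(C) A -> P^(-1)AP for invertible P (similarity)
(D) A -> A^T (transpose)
C and D

Eigenvalues are preserved by:
1. Similarity transformations: A -> P^(-1)AP (same characteristic polynomial)
2. Transpose: A^T has the same eigenvalues as A

Eigenvalues are NOT preserved by:
- Adding identity: eigenvalues become 2+1, -3+1
- Scaling: eigenvalues become 4, -6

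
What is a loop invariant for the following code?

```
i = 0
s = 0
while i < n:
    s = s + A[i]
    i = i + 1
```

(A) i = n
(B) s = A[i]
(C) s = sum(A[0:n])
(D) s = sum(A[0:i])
D

A loop invariant must hold before the first iteration and be re-established by every execution of the body.

(D) s = sum(A[0:i]): Initially i = 0 and s = 0 = sum of the empty slice A[0:0]. If s = sum(A[0:i]) holds at the top of an iteration, the body sets s to sum(A[0:i]) + A[i] = sum(A[0:i+1]) and then i to i+1, so s = sum(A[0:i]) holds again. At exit i = n, giving s = sum(A[0:n]).

The other options fail:
(A) i = n: false initially (i = 0); it is the exit condition, not an invariant.
(B) s = A[i]: after the first iteration s = A[0] but i = 1, so s = A[i] compares s with the wrong element (and fails in general).
(C) s = sum(A[0:n]): false before the loop (s = 0, not the full sum) -- it only becomes true at exit.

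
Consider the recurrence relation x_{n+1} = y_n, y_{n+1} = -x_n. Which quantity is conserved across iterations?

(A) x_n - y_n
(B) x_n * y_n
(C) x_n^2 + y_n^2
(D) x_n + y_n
C

For the recurrence x_{n+1} = y_n, y_{n+1} = -x_n:

x_{n+1}^2 + y_{n+1}^2 = y_n^2 + (-x_n)^2 = x_n^2 + y_n^2
The sum of squares is conserved (like energy in a harmonic oscillator).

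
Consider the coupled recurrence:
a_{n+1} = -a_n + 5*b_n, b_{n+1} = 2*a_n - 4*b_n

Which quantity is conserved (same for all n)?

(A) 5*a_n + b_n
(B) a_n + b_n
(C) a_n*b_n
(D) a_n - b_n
B

Replace a_n by a_{n+1} = -a_n + 5*b_n and b_n by b_{n+1} = 2*a_n - 4*b_n in each option and simplify:
(A) 5*a_n + b_n  ->  5*(-a_n + 5*b_n) + (2*a_n - 4*b_n) = -3*a_n + 21*b_n   [not conserved]
(B) a_n + b_n  ->  (-a_n + 5*b_n) + (2*a_n - 4*b_n) = a_n + b_n   [conserved]
(C) a_n*b_n  ->  (-a_n + 5*b_n)*(2*a_n - 4*b_n) = -2*a_n^2 + 14*a_n*b_n - 20*b_n^2   [not conserved]
(D) a_n - b_n  ->  (-a_n + 5*b_n) - (2*a_n - 4*b_n) = -3*a_n + 9*b_n   [not conserved]

Only (B) a_n + b_n returns to itself after one step, so it is the conserved quantity.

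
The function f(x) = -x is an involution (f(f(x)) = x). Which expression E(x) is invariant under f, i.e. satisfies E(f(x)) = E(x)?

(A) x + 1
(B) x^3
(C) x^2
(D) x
C

Replace x by f(x) = -x in each option and simplify. As a quick numerical cross-check, also compare E(5) with E(f(5)) = E(-5).

(A) x + 1  ->  (-x) + 1 = 1 - x; check: E(5) = 6 but E(-5) = -4.   [not invariant]
(B) x^3  ->  (-x)^3 = -x^3; check: E(5) = 125 but E(-5) = -125.   [not invariant]
(C) x^2  ->  (-x)^2, which simplifies back to x^2; check: E(5) = 25, E(-5) = 25.   [invariant]
(D) x  ->  (-x) = -x; check: E(5) = 5 but E(-5) = -5.   [not invariant]

Only (C) is unchanged. E is symmetric under swapping x with f(x) = -x, which is exactly what an involution does.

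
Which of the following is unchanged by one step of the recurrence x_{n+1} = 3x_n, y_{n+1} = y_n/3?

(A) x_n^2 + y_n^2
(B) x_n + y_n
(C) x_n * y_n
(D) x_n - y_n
C

For the recurrence x_{n+1} = 3x_n, y_{n+1} = y_n/3:

x_{n+1} * y_{n+1} = (3x_n) * (y_n/3) = x_n * y_n
The product is conserved.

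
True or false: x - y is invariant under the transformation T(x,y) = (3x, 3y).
False

Substitute T(x,y) = (3x, 3y) into the expression and compare with the original.

Original: x - y
After applying T: (3x) - (3y) = 3x - 3y

This differs from the original x - y (difference: 2x - 2y), so the expression is NOT invariant.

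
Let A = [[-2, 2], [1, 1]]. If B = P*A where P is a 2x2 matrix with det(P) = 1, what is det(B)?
-4

By the multiplicative property of determinants, det(B) = det(P*A) = det(P) * det(A) = det(A),
so the determinant is invariant under multiplication by any determinant-1 matrix; we just need det(A).

det(A) = (-2)(1) - (2)(1) = -2 - 2 = -4

Therefore det(B) = 1 * (-4) = -4.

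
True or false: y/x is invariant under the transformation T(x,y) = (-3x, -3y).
True

Substitute T(x,y) = (-3x, -3y) into the expression and compare with the original.

Original: y/x
After applying T: (-3y)/(-3x) = y/x

This is identical to the original y/x, so the expression is invariant.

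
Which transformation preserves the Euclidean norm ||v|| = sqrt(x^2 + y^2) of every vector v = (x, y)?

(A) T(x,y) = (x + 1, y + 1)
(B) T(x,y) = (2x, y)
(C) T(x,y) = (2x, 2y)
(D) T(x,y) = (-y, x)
D

A transformation preserves a norm if ||T(v)|| = ||v|| for every v; a single vector where the norm changes rules an option out.

(A) T(x,y) = (x + 1, y + 1): v = (1, 0) has norm sqrt((1)^2 + (0)^2) = 1, but T(v) = (2, 1) has norm sqrt(5) -- not preserved.
(B) T(x,y) = (2x, y): v = (1, 0) has norm sqrt((1)^2 + (0)^2) = 1, but T(v) = (2, 0) has norm 2 -- not preserved.
(C) T(x,y) = (2x, 2y): v = (1, 0) has norm sqrt((1)^2 + (0)^2) = 1, but T(v) = (2, 0) has norm 2 -- not preserved.
(D) T(x,y) = (-y, x): preserves the norm -- it is an orthogonal map (a rotation/reflection), and (-y)^2 + (x)^2 simplifies to x^2 + y^2.

Therefore the answer is (D).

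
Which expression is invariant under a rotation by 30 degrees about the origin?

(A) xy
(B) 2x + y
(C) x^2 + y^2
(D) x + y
C

A rotation by 30 degrees sends (x, y) to (sqrt(3)x/2 - y/2, x/2 + sqrt(3)y/2).
Substitute the transformed coordinates into each option and compare with the original:
(A) xy  ->  (sqrt(3)x/2 - y/2)(x/2 + sqrt(3)y/2) = sqrt(3)x^2/4 + xy/2 - sqrt(3)y^2/4   [differs from xy: not invariant]
(B) 2x + y  ->  2(sqrt(3)x/2 - y/2) + (x/2 + sqrt(3)y/2) = x/2 + sqrt(3)x - y + sqrt(3)y/2   [differs from 2x + y: not invariant]
(C) x^2 + y^2  ->  (sqrt(3)x/2 - y/2)^2 + (x/2 + sqrt(3)y/2)^2 = x^2 + y^2   [equals x^2 + y^2: invariant]
(D) x + y  ->  (sqrt(3)x/2 - y/2) + (x/2 + sqrt(3)y/2) = x/2 + sqrt(3)x/2 - y/2 + sqrt(3)y/2   [differs from x + y: not invariant]

Only option (C), x^2 + y^2, is unchanged by the transformation.
Geometrically, x^2 + y^2 is the squared distance from the origin, which every rotation about the origin preserves.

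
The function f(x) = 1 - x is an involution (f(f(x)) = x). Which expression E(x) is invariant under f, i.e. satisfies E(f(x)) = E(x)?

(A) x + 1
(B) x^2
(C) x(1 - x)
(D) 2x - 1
C

Replace x by f(x) = 1 - x in each option and simplify. As a quick numerical cross-check, also compare E(5) with E(f(5)) = E(-4).

(A) x + 1  ->  (1 - x) + 1 = 2 - x; check: E(5) = 6 but E(-4) = -3.   [not invariant]
(B) x^2  ->  (1 - x)^2 = (x - 1)^2; check: E(5) = 25 but E(-4) = 16.   [not invariant]
(C) x(1 - x)  ->  (1 - x)(1 - (1 - x)), which simplifies back to x(1 - x); check: E(5) = -20, E(-4) = -20.   [invariant]
(D) 2x - 1  ->  2(1 - x) - 1 = 1 - 2x; check: E(5) = 9 but E(-4) = -9.   [not invariant]

Only (C) is unchanged. E is symmetric under swapping x with f(x) = 1 - x, which is exactly what an involution does.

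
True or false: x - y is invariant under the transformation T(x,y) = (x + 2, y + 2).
True

Substitute T(x,y) = (x + 2, y + 2) into the expression and compare with the original.

Original: x - y
After applying T: (x + 2) - (y + 2) = x - y

This is identical to the original x - y, so the expression is invariant.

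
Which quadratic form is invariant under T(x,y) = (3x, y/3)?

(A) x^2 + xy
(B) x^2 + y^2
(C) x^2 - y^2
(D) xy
D

T multiplies x by 3 and divides y by 3.
Substitute the transformed coordinates into each option and compare with the original:
(A) x^2 + xy  ->  (3x)^2 + (3x)(y/3) = 9x^2 + xy   [differs from x^2 + xy: not invariant]
(B) x^2 + y^2  ->  (3x)^2 + (y/3)^2 = 9x^2 + y^2/9   [differs from x^2 + y^2: not invariant]
(C) x^2 - y^2  ->  (3x)^2 - (y/3)^2 = 9x^2 - y^2/9   [differs from x^2 - y^2: not invariant]
(D) xy  ->  (3x)(y/3) = xy   [equals xy: invariant]

Only option (D), xy, is unchanged by the transformation.
The factors 3 and 1/3 cancel only in the pure product xy.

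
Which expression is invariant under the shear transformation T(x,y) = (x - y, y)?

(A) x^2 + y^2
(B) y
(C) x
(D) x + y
B

Under the shear T(x,y) = (x - y, y):
Substitute the transformed coordinates into each option and compare with the original:
(A) x^2 + y^2  ->  (x - y)^2 + (y)^2 = x^2 - 2xy + 2y^2   [differs from x^2 + y^2: not invariant]
(B) y  ->  (y) = y   [equals y: invariant]
(C) x  ->  (x - y) = x - y   [differs from x: not invariant]
(D) x + y  ->  (x - y) + (y) = x   [differs from x + y: not invariant]

Only option (B), y, is unchanged by the transformation.
A horizontal shear moves points parallel to the x-axis, so the y-coordinate (and any function of y alone) is unchanged.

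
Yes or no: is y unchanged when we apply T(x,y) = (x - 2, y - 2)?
No

Substitute T(x,y) = (x - 2, y - 2) into the expression and compare with the original.

Original: y
After applying T: (y - 2) = y - 2

This differs from the original y (difference: -2), so the expression is NOT invariant.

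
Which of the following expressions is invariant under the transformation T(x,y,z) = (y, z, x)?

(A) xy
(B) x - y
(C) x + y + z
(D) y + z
C

Apply T(x,y,z) = (y, z, x) to each option, i.e. replace (x, y, z) by the transformed coordinates.
Substitute the transformed coordinates into each option and compare with the original:
(A) xy  ->  (y)(z) = yz   [differs from xy: not invariant]
(B) x - y  ->  (y) - (z) = y - z   [differs from x - y: not invariant]
(C) x + y + z  ->  (y) + (z) + (x) = x + y + z   [equals x + y + z: invariant]
(D) y + z  ->  (z) + (x) = x + z   [differs from y + z: not invariant]

Only option (C), x + y + z, is unchanged by the transformation.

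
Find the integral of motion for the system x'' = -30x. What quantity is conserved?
E = (x')^2 + 30x^2

Multiply the equation by x':
x' * x'' = -30x * x'
The left side is d/dt[(x')^2/2] and the right side is d/dt[-30x^2/2], so
d/dt[(x')^2/2 + 30x^2/2] = 0, i.e. (x')^2/2 + 30x^2/2 = constant.
Multiplying by 2, the integral of motion is E = (x')^2 + 30x^2.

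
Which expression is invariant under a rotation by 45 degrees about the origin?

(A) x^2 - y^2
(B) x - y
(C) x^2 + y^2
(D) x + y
C

A rotation by 45 degrees sends (x, y) to (sqrt(2)x/2 - sqrt(2)y/2, sqrt(2)x/2 + sqrt(2)y/2).
Substitute the transformed coordinates into each option and compare with the original:
(A) x^2 - y^2  ->  (sqrt(2)x/2 - sqrt(2)y/2)^2 - (sqrt(2)x/2 + sqrt(2)y/2)^2 = -2xy   [differs from x^2 - y^2: not invariant]
(B) x - y  ->  (sqrt(2)x/2 - sqrt(2)y/2) - (sqrt(2)x/2 + sqrt(2)y/2) = -sqrt(2)y   [differs from x - y: not invariant]
(C) x^2 + y^2  ->  (sqrt(2)x/2 - sqrt(2)y/2)^2 + (sqrt(2)x/2 + sqrt(2)y/2)^2 = x^2 + y^2   [equals x^2 + y^2: invariant]
(D) x + y  ->  (sqrt(2)x/2 - sqrt(2)y/2) + (sqrt(2)x/2 + sqrt(2)y/2) = sqrt(2)x   [differs from x + y: not invariant]

Only option (C), x^2 + y^2, is unchanged by the transformation.
Geometrically, x^2 + y^2 is the squared distance from the origin, which every rotation about the origin preserves.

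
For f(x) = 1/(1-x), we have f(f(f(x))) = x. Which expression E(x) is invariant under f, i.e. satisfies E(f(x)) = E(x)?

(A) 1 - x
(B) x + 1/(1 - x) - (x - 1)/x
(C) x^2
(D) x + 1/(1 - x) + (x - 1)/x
D

Replace x by f(x) = 1/(1 - x) in each option and simplify. As a quick numerical cross-check, also compare E(5) with E(f(5)) = E(-1/4).

(A) 1 - x  ->  1 - (1/(1 - x)) = x/(x - 1); check: E(5) = -4 but E(-1/4) = 5/4.   [not invariant]
(B) x + 1/(1 - x) - (x - 1)/x  ->  (1/(1 - x)) + 1/(1 - (1/(1 - x))) - ((1/(1 - x)) - 1)/(1/(1 - x)) = (x^2(1 - x) - x + (x - 1)^2)/(x(x - 1)); check: E(5) = 79/20 but E(-1/4) = -89/20.   [not invariant]
(C) x^2  ->  (1/(1 - x))^2 = (x - 1)^(-2); check: E(5) = 25 but E(-1/4) = 1/16.   [not invariant]
(D) x + 1/(1 - x) + (x - 1)/x  ->  (1/(1 - x)) + 1/(1 - (1/(1 - x))) + ((1/(1 - x)) - 1)/(1/(1 - x)), which simplifies back to x + 1/(1 - x) + (x - 1)/x; check: E(5) = 111/20, E(-1/4) = 111/20.   [invariant]

Only (D) is unchanged. Indeed f(f(x)) = 1/(1 - 1/(1-x)) = (1-x)/(-x) = (x-1)/x, so E(x) = x + f(x) + f(f(x)) is the sum over the whole 3-cycle; applying f just permutes the three terms cyclically (x -> f(x) -> f(f(x)) -> x), leaving the sum unchanged.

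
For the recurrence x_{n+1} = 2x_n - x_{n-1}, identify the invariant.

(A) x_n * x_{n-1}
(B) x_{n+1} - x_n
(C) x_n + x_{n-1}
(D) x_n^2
B

For the recurrence x_{n+1} = 2x_n - x_{n-1}:

If x_{n+1} = 2x_n - x_{n-1}, then:
x_{n+1} - x_n = x_n - x_{n-1}
The first difference is constant throughout the sequence.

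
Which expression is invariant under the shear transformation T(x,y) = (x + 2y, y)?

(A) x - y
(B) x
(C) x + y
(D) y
D

Under the shear T(x,y) = (x + 2y, y):
Substitute the transformed coordinates into each option and compare with the original:
(A) x - y  ->  (x + 2y) - (y) = x + y   [differs from x - y: not invariant]
(B) x  ->  (x + 2y) = x + 2y   [differs from x: not invariant]
(C) x + y  ->  (x + 2y) + (y) = x + 3y   [differs from x + y: not invariant]
(D) y  ->  (y) = y   [equals y: invariant]

Only option (D), y, is unchanged by the transformation.
A horizontal shear moves points parallel to the x-axis, so the y-coordinate (and any function of y alone) is unchanged.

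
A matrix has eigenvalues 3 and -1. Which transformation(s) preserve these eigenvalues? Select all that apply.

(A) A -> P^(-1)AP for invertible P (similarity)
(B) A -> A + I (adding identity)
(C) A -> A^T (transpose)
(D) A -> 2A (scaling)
A and C

Eigenvalues are preserved by:
1. Similarity transformations: A -> P^(-1)AP (same characteristic polynomial)
2. Transpose: A^T has the same eigenvalues as A

Eigenvalues are NOT preserved by:
- Adding identity: eigenvalues become 3+1, -1+1
- Scaling: eigenvalues become 6, -2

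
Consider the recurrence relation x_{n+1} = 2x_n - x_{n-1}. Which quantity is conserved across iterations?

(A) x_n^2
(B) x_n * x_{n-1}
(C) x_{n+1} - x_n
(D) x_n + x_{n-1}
C

For the recurrence x_{n+1} = 2x_n - x_{n-1}:

If x_{n+1} = 2x_n - x_{n-1}, then:
x_{n+1} - x_n = x_n - x_{n-1}
The first difference is constant throughout the sequence.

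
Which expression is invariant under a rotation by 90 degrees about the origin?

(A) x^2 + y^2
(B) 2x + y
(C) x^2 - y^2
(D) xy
A

A rotation by 90 degrees sends (x, y) to (-y, x).
Substitute the transformed coordinates into each option and compare with the original:
(A) x^2 + y^2  ->  (-y)^2 + (x)^2 = x^2 + y^2   [equals x^2 + y^2: invariant]
(B) 2x + y  ->  2(-y) + (x) = x - 2y   [differs from 2x + y: not invariant]
(C) x^2 - y^2  ->  (-y)^2 - (x)^2 = -x^2 + y^2   [differs from x^2 - y^2: not invariant]
(D) xy  ->  (-y)(x) = -xy   [differs from xy: not invariant]

Only option (A), x^2 + y^2, is unchanged by the transformation.
Geometrically, x^2 + y^2 is the squared distance from the origin, which every rotation about the origin preserves.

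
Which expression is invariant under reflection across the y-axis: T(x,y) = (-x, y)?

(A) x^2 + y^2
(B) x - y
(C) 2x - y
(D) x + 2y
A

The map is reflection across the y-axis: T(x,y) = (-x, y).
Substitute the transformed coordinates into each option and compare with the original:
(A) x^2 + y^2  ->  (-x)^2 + (y)^2 = x^2 + y^2   [equals x^2 + y^2: invariant]
(B) x - y  ->  (-x) - (y) = -x - y   [differs from x - y: not invariant]
(C) 2x - y  ->  2(-x) - (y) = -2x - y   [differs from 2x - y: not invariant]
(D) x + 2y  ->  (-x) + 2(y) = -x + 2y   [differs from x + 2y: not invariant]

Only option (A), x^2 + y^2, is unchanged by the transformation.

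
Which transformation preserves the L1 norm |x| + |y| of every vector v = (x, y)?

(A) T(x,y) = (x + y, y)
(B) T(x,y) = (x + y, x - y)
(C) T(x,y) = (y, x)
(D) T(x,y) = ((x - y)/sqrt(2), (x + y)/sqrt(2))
C

A transformation preserves a norm if ||T(v)|| = ||v|| for every v; a single vector where the norm changes rules an option out.

(A) T(x,y) = (x + y, y): v = (0, 1) has norm |0| + |1| = 1, but T(v) = (1, 1) has norm 2 -- not preserved.
(B) T(x,y) = (x + y, x - y): v = (1, 0) has norm |1| + |0| = 1, but T(v) = (1, 1) has norm 2 -- not preserved.
(C) T(x,y) = (y, x): preserves the norm -- it only permutes the coordinates and/or flips signs, which leaves |x| + |y| unchanged.
(D) T(x,y) = ((x - y)/sqrt(2), (x + y)/sqrt(2)): v = (1, 0) has norm |1| + |0| = 1, but T(v) = (sqrt(2)/2, sqrt(2)/2) has norm sqrt(2) -- not preserved.

Therefore the answer is (C).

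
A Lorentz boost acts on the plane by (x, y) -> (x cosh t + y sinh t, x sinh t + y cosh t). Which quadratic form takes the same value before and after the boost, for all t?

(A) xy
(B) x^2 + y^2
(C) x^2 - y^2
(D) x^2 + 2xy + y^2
C

Write x' = x cosh t + y sinh t, y' = x sinh t + y cosh t and substitute into each option:
(A) xy: (x cosh t + y sinh t)(x sinh t + y cosh t) = xy(cosh^2 t + sinh^2 t) + (x^2 + y^2) sinh t cosh t = xy cosh 2t + (x^2 + y^2)(sinh 2t)/2   [not invariant for t != 0]
(B) x^2 + y^2: (x cosh t + y sinh t)^2 + (x sinh t + y cosh t)^2 = (x^2 + y^2)(cosh^2 t + sinh^2 t) + 4xy sinh t cosh t = (x^2 + y^2) cosh 2t + 2xy sinh 2t   [not invariant for t != 0]
(C) x^2 - y^2: (x cosh t + y sinh t)^2 - (x sinh t + y cosh t)^2 = x^2(cosh^2 t - sinh^2 t) + 2xy(cosh t sinh t - sinh t cosh t) + y^2(sinh^2 t - cosh^2 t) = x^2 - y^2   [invariant, using cosh^2 t - sinh^2 t = 1]
(D) x^2 + 2xy + y^2: (x' + y')^2 with x' + y' = (x + y)(cosh t + sinh t) = (x + y)e^t, so it becomes (x + y)^2 e^(2t)   [not invariant for t != 0]

Only (C) x^2 - y^2 is unchanged; it is the Minkowski form preserved by Lorentz boosts, just as x^2 + y^2 is preserved by ordinary rotations.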